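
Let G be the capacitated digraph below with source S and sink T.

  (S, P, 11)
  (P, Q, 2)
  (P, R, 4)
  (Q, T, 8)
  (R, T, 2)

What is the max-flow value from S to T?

Augment S→P→Q→T: bottleneck 2, flow now 2.
Augment S→P→R→T: bottleneck 2, flow now 4.
No augmenting path remains; maximum flow = 4.
In the residual graph, reachable from S: {S, P, R}.
Min-cut edges: P→Q (2), R→T (2); capacity 2 + 2 = 4.
This cut is saturated, so no flow can exceed 4.

4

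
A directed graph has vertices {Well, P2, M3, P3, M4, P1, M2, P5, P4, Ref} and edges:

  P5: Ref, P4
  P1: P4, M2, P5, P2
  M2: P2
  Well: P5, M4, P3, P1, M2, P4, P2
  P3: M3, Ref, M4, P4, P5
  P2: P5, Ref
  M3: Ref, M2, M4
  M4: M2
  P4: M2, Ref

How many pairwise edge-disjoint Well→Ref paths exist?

Assign every edge capacity 1; by Menger, the answer equals the max flow.
Path Well→P2→Ref (+1); total 1.
Path Well→P3→Ref (+1); total 2.
Path Well→P5→Ref (+1); total 3.
Path Well→P4→Ref (+1); total 4.
No residual Well→Ref path; max flow = 4.
Certifying cut of size 4: {P2→Ref, P4→Ref, P5→Ref, Well→P3}.

4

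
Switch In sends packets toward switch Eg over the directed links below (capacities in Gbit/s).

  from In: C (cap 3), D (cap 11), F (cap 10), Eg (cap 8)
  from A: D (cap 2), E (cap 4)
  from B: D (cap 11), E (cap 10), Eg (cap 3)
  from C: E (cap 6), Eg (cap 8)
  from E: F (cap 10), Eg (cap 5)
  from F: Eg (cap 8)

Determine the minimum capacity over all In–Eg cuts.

Augment In→Eg: bottleneck 8, flow now 8.
Augment In→C→Eg: bottleneck 3, flow now 11.
Augment In→F→Eg: bottleneck 8, flow now 19.
No augmenting path remains; maximum flow = 19.
By max-flow min-cut, the minimum cut capacity equals the max flow.
In the residual graph, reachable from In: {In, D, F}.
Min-cut edges: In→C (3), In→Eg (8), F→Eg (8); capacity 3 + 8 + 8 = 19.

19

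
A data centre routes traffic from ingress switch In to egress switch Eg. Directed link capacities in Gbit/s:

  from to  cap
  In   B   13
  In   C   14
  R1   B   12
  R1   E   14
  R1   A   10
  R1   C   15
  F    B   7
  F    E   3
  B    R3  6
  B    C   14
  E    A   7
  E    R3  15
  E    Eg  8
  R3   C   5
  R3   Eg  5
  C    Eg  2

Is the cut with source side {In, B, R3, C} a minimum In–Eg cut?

Given cut capacity: 5 + 2 = 7.
Augment In→C→Eg: bottleneck 2, flow now 2.
Augment In→B→R3→Eg: bottleneck 5, flow now 7.
No augmenting path remains; maximum flow = 7.
Cut capacity 7 equals the max flow, so it is a minimum cut.

Yes — it is a minimum cut (capacity 7).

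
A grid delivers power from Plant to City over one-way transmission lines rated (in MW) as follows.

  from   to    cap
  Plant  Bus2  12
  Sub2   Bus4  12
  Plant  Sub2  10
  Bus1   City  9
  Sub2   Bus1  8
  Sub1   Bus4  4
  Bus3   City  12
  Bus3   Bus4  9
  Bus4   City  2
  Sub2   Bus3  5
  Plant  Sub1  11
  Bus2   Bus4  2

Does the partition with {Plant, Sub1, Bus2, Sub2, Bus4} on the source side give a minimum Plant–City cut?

Given cut capacity: 5 + 8 + 2 = 15.
Augment Plant→Sub1→Bus4→City: bottleneck 2, flow now 2.
Augment Plant→Sub2→Bus3→City: bottleneck 5, flow now 7.
Augment Plant→Sub2→Bus1→City: bottleneck 5, flow now 12.
No augmenting path remains; maximum flow = 12.
In the residual graph, reachable from Plant: {Plant, Sub1, Bus2, Bus4}.
Min-cut edges: Plant→Sub2 (10), Bus4→City (2); capacity 10 + 2 = 12.
Cut capacity 15 exceeds the max flow 12, so it is not minimum.

No — its capacity is 15, but the minimum cut has capacity 12.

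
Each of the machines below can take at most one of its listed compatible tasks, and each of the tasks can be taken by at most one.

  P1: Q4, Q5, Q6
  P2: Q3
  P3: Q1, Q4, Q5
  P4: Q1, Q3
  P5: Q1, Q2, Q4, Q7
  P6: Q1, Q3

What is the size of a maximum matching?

5

Unit-capacity flow: source→left, listed edges, right→sink; max matching = max flow.
Augmenting path P1→Q4 (+1); matched 1.
Augmenting path P2→Q3 (+1); matched 2.
Augmenting path P3→Q1 (+1); matched 3.
Augmenting path P5→Q2 (+1); matched 4.
Augmenting path P4→Q1→P3→Q5 (+1); matched 5.
No augmenting path remains; maximum matching = 5.
König certificate: {P1, P3, P5, Q1, Q3} is a vertex cover of size 5 (every listed pair touches it), so no matching can be larger.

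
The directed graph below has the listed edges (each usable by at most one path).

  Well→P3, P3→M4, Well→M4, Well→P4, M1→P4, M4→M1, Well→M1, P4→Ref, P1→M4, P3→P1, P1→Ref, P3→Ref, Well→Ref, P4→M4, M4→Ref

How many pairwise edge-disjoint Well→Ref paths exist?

Assign every edge capacity 1; by Menger, the answer equals the max flow.
Path Well→Ref (+1); total 1.
Path Well→P3→Ref (+1); total 2.
Path Well→P4→Ref (+1); total 3.
Path Well→M4→Ref (+1); total 4.
No residual Well→Ref path; max flow = 4.
Certifying cut of size 4: {M4→Ref, P4→Ref, Well→P3, Well→Ref}.

4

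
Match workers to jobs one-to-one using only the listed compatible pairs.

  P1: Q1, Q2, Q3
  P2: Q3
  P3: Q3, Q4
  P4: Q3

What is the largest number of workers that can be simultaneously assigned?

3

Unit-capacity flow: source→left, listed edges, right→sink; max matching = max flow.
Augmenting path P1→Q1 (+1); matched 1.
Augmenting path P2→Q3 (+1); matched 2.
Augmenting path P3→Q4 (+1); matched 3.
No augmenting path remains; maximum matching = 3.
König certificate: {P1, P3, Q3} is a vertex cover of size 3 (every listed pair touches it), so no matching can be larger.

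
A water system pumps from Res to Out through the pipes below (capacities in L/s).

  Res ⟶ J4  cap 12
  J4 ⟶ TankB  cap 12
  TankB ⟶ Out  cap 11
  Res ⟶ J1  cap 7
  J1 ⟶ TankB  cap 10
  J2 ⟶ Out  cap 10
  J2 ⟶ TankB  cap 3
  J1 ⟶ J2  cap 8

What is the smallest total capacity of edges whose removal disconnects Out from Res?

18

Augment Res→J1→TankB→Out: bottleneck 7, flow now 7.
Augment Res→J4→TankB→Out: bottleneck 4, flow now 11.
Augment Res→J4→TankB→J1→J2→Out: bottleneck 7, flow now 18. (uses reverse residual edge)
No augmenting path remains; maximum flow = 18.
By max-flow min-cut, the minimum cut capacity equals the max flow.
In the residual graph, reachable from Res: {Res, J4, TankB}.
Min-cut edges: Res→J1 (7), TankB→Out (11); capacity 7 + 11 = 18.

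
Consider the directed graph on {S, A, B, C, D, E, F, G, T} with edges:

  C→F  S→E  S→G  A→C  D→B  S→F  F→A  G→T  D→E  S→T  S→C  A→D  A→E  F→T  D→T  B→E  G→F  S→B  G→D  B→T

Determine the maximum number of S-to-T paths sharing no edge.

Assign every edge capacity 1; by Menger, the answer equals the max flow.
Path S→T (+1); total 1.
Path S→B→T (+1); total 2.
Path S→F→T (+1); total 3.
Path S→G→T (+1); total 4.
Path S→C→F→A→D→T (+1); total 5.
No residual S→T path; max flow = 5.
Certifying cut of size 5: {S→B, S→C, S→F, S→G, S→T}.

5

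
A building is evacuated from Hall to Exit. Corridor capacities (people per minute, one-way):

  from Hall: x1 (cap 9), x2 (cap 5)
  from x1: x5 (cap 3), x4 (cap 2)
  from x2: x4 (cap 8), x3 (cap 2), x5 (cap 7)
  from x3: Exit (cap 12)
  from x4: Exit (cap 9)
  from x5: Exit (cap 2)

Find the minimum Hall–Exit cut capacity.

9

Augment Hall→x1→x4→Exit: bottleneck 2, flow now 2.
Augment Hall→x1→x5→Exit: bottleneck 2, flow now 4.
Augment Hall→x2→x3→Exit: bottleneck 2, flow now 6.
Augment Hall→x2→x4→Exit: bottleneck 3, flow now 9.
No augmenting path remains; maximum flow = 9.
By max-flow min-cut, the minimum cut capacity equals the max flow.
In the residual graph, reachable from Hall: {Hall, x1, x5}.
Min-cut edges: Hall→x2 (5), x1→x4 (2), x5→Exit (2); capacity 5 + 2 + 2 = 9.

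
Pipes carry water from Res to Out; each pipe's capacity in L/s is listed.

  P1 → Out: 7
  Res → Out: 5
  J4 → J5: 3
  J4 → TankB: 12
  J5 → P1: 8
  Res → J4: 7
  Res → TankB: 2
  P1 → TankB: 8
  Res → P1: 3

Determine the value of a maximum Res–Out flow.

Augment Res→Out: bottleneck 5, flow now 5.
Augment Res→P1→Out: bottleneck 3, flow now 8.
Augment Res→J4→J5→P1→Out: bottleneck 3, flow now 11.
No augmenting path remains; maximum flow = 11.
In the residual graph, reachable from Res: {Res, J4, TankB}.
Min-cut edges: Res→P1 (3), Res→Out (5), J4→J5 (3); capacity 3 + 5 + 3 = 11.
This cut is saturated, so no flow can exceed 11.

11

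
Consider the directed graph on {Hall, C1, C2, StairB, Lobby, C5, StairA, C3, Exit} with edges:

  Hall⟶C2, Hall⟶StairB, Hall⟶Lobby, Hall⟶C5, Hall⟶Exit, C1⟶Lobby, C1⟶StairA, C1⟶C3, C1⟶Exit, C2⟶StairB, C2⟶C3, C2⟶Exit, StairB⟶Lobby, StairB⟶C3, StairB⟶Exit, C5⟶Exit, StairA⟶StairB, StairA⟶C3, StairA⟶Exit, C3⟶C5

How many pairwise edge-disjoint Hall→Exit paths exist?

4

Assign every edge capacity 1; by Menger, the answer equals the max flow.
Path Hall→Exit (+1); total 1.
Path Hall→C2→Exit (+1); total 2.
Path Hall→StairB→Exit (+1); total 3.
Path Hall→C5→Exit (+1); total 4.
No residual Hall→Exit path; max flow = 4.
Certifying cut of size 4: {Hall→C2, Hall→C5, Hall→Exit, Hall→StairB}.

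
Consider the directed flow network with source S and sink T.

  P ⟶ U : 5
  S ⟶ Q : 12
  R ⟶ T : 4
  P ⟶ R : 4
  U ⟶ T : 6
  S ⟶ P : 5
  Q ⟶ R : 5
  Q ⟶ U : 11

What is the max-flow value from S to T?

10

Augment S→P→R→T: bottleneck 4, flow now 4.
Augment S→P→U→T: bottleneck 1, flow now 5.
Augment S→Q→U→T: bottleneck 5, flow now 10.
No augmenting path remains; maximum flow = 10.
In the residual graph, reachable from S: {S, P, Q, R, U}.
Min-cut edges: R→T (4), U→T (6); capacity 4 + 6 = 10.
This cut is saturated, so no flow can exceed 10.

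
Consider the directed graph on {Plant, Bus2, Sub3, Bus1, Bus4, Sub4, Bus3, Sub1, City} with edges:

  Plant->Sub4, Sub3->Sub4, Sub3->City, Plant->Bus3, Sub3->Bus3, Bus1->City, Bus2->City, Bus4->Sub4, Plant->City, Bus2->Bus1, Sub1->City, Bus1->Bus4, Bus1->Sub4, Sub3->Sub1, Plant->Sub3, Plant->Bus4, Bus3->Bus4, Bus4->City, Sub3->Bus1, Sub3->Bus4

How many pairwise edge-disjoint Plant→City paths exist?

3

Assign every edge capacity 1; by Menger, the answer equals the max flow.
Path Plant→City (+1); total 1.
Path Plant→Sub3→City (+1); total 2.
Path Plant→Bus4→City (+1); total 3.
No residual Plant→City path; max flow = 3.
Certifying cut of size 3: {Bus4→City, Plant→City, Plant→Sub3}.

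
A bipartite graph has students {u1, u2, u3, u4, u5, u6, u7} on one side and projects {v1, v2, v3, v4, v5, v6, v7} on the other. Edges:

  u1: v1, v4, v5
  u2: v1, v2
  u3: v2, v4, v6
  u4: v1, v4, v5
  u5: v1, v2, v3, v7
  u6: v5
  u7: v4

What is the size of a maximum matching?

Unit-capacity flow: source→left, listed edges, right→sink; max matching = max flow.
Augmenting path u1→v1 (+1); matched 1.
Augmenting path u2→v2 (+1); matched 2.
Augmenting path u3→v4 (+1); matched 3.
Augmenting path u4→v5 (+1); matched 4.
Augmenting path u5→v3 (+1); matched 5.
Augmenting path u7→v4→u3→v6 (+1); matched 6.
No augmenting path remains; maximum matching = 6.
König certificate: {u2, u3, u5, v1, v4, v5} is a vertex cover of size 6 (every listed pair touches it), so no matching can be larger.

6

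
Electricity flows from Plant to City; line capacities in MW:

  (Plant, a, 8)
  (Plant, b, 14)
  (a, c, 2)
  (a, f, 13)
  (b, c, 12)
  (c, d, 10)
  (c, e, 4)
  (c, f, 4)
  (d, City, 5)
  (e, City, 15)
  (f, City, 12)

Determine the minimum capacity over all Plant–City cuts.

Augment Plant→a→f→City: bottleneck 8, flow now 8.
Augment Plant→b→c→d→City: bottleneck 5, flow now 13.
Augment Plant→b→c→e→City: bottleneck 4, flow now 17.
Augment Plant→b→c→f→City: bottleneck 3, flow now 20.
No augmenting path remains; maximum flow = 20.
By max-flow min-cut, the minimum cut capacity equals the max flow.
In the residual graph, reachable from Plant: {Plant, b}.
Min-cut edges: Plant→a (8), b→c (12); capacity 8 + 12 = 20.

20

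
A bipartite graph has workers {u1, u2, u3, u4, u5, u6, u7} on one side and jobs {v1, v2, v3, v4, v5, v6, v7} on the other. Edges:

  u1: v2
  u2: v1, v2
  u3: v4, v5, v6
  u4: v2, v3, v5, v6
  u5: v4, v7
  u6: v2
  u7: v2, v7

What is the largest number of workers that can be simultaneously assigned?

6

Unit-capacity flow: source→left, listed edges, right→sink; max matching = max flow.
Augmenting path u1→v2 (+1); matched 1.
Augmenting path u2→v1 (+1); matched 2.
Augmenting path u3→v4 (+1); matched 3.
Augmenting path u4→v3 (+1); matched 4.
Augmenting path u5→v7 (+1); matched 5.
Augmenting path u7→v7→u5→v4→u3→v5 (+1); matched 6.
No augmenting path remains; maximum matching = 6.
König certificate: {u2, u3, u4, u5, u7, v2} is a vertex cover of size 6 (every listed pair touches it), so no matching can be larger.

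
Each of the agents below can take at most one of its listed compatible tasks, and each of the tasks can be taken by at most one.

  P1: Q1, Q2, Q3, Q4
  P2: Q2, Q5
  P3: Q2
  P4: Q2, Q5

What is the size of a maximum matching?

Unit-capacity flow: source→left, listed edges, right→sink; max matching = max flow.
Augmenting path P1→Q1 (+1); matched 1.
Augmenting path P2→Q2 (+1); matched 2.
Augmenting path P4→Q5 (+1); matched 3.
No augmenting path remains; maximum matching = 3.
König certificate: {P1, Q2, Q5} is a vertex cover of size 3 (every listed pair touches it), so no matching can be larger.

3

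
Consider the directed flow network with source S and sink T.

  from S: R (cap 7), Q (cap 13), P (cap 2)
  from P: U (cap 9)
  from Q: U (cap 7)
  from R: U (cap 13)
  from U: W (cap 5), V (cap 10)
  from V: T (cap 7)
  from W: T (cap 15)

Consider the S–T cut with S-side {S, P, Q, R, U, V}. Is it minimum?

Given cut capacity: 5 + 7 = 12.
Augment S→P→U→V→T: bottleneck 2, flow now 2.
Augment S→Q→U→V→T: bottleneck 5, flow now 7.
Augment S→Q→U→W→T: bottleneck 2, flow now 9.
Augment S→R→U→W→T: bottleneck 3, flow now 12.
No augmenting path remains; maximum flow = 12.
Cut capacity 12 equals the max flow, so it is a minimum cut.

Yes — it is a minimum cut (capacity 12).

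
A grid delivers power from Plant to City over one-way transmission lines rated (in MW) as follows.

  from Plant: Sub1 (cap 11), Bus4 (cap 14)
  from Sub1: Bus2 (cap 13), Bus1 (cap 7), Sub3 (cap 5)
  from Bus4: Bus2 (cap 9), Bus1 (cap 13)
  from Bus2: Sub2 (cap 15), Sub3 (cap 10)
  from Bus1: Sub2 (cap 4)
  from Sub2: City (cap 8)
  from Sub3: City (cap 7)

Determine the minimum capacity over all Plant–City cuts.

15

Augment Plant→Sub1→Sub3→City: bottleneck 5, flow now 5.
Augment Plant→Sub1→Bus2→Sub2→City: bottleneck 6, flow now 11.
Augment Plant→Bus4→Bus2→Sub2→City: bottleneck 2, flow now 13.
Augment Plant→Bus4→Bus2→Sub3→City: bottleneck 2, flow now 15.
No augmenting path remains; maximum flow = 15.
By max-flow min-cut, the minimum cut capacity equals the max flow.
In the residual graph, reachable from Plant: {Plant, Sub1, Bus4, Bus2, Bus1, Sub2, Sub3}.
Min-cut edges: Sub2→City (8), Sub3→City (7); capacity 8 + 7 = 15.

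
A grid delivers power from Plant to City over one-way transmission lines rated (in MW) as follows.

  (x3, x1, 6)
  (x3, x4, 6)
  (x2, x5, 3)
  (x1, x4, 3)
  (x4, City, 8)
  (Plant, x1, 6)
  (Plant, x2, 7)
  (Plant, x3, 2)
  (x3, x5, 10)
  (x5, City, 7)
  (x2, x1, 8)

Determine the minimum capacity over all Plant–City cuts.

Augment Plant→x1→x4→City: bottleneck 3, flow now 3.
Augment Plant→x2→x5→City: bottleneck 3, flow now 6.
Augment Plant→x3→x4→City: bottleneck 2, flow now 8.
No augmenting path remains; maximum flow = 8.
By max-flow min-cut, the minimum cut capacity equals the max flow.
In the residual graph, reachable from Plant: {Plant, x1, x2}.
Min-cut edges: Plant→x3 (2), x1→x4 (3), x2→x5 (3); capacity 2 + 3 + 3 = 8.

8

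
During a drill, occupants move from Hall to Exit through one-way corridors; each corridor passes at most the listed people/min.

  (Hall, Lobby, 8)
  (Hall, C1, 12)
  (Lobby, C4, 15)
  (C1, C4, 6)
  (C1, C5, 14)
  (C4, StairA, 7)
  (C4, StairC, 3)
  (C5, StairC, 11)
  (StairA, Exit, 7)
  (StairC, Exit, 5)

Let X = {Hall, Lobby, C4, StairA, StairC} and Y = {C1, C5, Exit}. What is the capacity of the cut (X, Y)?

Edges leaving {Hall, Lobby, C4, StairA, StairC}: Hall→C1 (12), StairA→Exit (7), StairC→Exit (5).
Cut capacity = 12 + 7 + 5 = 24.

24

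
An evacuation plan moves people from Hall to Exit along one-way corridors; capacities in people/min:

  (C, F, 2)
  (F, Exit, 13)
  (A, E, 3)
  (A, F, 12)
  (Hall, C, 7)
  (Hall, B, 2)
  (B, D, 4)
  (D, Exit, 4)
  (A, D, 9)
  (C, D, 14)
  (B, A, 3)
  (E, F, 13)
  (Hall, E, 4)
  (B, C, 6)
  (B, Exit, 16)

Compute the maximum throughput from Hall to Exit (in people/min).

12

Augment Hall→B→Exit: bottleneck 2, flow now 2.
Augment Hall→C→D→Exit: bottleneck 4, flow now 6.
Augment Hall→C→F→Exit: bottleneck 2, flow now 8.
Augment Hall→E→F→Exit: bottleneck 4, flow now 12.
No augmenting path remains; maximum flow = 12.
In the residual graph, reachable from Hall: {Hall, C, D}.
Min-cut edges: Hall→B (2), Hall→E (4), C→F (2), D→Exit (4); capacity 2 + 4 + 2 + 4 = 12.
This cut is saturated, so no flow can exceed 12.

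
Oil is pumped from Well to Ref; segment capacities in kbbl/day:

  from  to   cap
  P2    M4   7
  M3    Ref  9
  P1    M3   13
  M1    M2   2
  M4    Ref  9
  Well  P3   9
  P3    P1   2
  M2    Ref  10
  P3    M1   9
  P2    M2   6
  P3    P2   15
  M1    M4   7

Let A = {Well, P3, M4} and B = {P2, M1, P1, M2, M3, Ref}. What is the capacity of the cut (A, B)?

35

Edges leaving {Well, P3, M4}: P3→P2 (15), P3→M1 (9), P3→P1 (2), M4→Ref (9).
Cut capacity = 15 + 9 + 2 + 9 = 35.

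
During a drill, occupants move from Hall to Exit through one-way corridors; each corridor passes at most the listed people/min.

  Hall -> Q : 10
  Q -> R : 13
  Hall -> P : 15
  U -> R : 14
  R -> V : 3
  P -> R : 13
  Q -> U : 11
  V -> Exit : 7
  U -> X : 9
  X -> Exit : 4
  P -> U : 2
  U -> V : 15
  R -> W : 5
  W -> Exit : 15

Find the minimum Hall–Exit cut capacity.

16

Augment Hall→P→R→V→Exit: bottleneck 3, flow now 3.
Augment Hall→P→R→W→Exit: bottleneck 5, flow now 8.
Augment Hall→P→U→V→Exit: bottleneck 2, flow now 10.
Augment Hall→Q→U→V→Exit: bottleneck 2, flow now 12.
Augment Hall→Q→U→X→Exit: bottleneck 4, flow now 16.
No augmenting path remains; maximum flow = 16.
By max-flow min-cut, the minimum cut capacity equals the max flow.
In the residual graph, reachable from Hall: {Hall, P, Q, R, U, V, X}.
Min-cut edges: R→W (5), V→Exit (7), X→Exit (4); capacity 5 + 7 + 4 = 16.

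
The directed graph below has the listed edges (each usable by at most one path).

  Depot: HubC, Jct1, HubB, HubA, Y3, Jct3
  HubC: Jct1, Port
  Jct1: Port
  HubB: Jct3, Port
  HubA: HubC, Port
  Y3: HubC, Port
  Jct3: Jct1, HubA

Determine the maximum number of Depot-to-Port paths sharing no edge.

5

Assign every edge capacity 1; by Menger, the answer equals the max flow.
Path Depot→HubC→Port (+1); total 1.
Path Depot→Jct1→Port (+1); total 2.
Path Depot→HubB→Port (+1); total 3.
Path Depot→HubA→Port (+1); total 4.
Path Depot→Y3→Port (+1); total 5.
No residual Depot→Port path; max flow = 5.
Certifying cut of size 5: {Depot→HubB, Depot→Y3, HubA→Port, HubC→Port, Jct1→Port}.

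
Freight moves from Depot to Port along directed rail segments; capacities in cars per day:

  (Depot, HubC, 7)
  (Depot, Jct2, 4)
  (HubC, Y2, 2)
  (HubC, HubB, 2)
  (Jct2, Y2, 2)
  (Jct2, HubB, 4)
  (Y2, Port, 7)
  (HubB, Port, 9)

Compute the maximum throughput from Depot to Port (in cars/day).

Augment Depot→HubC→Y2→Port: bottleneck 2, flow now 2.
Augment Depot→HubC→HubB→Port: bottleneck 2, flow now 4.
Augment Depot→Jct2→Y2→Port: bottleneck 2, flow now 6.
Augment Depot→Jct2→HubB→Port: bottleneck 2, flow now 8.
No augmenting path remains; maximum flow = 8.
In the residual graph, reachable from Depot: {Depot, HubC}.
Min-cut edges: Depot→Jct2 (4), HubC→Y2 (2), HubC→HubB (2); capacity 4 + 2 + 2 = 8.
This cut is saturated, so no flow can exceed 8.

8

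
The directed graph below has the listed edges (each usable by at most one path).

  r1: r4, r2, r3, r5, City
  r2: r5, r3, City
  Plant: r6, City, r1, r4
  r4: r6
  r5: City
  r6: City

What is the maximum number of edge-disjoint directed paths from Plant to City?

3

Assign every edge capacity 1; by Menger, the answer equals the max flow.
Path Plant→City (+1); total 1.
Path Plant→r1→City (+1); total 2.
Path Plant→r6→City (+1); total 3.
No residual Plant→City path; max flow = 3.
Certifying cut of size 3: {Plant→City, Plant→r1, r6→City}.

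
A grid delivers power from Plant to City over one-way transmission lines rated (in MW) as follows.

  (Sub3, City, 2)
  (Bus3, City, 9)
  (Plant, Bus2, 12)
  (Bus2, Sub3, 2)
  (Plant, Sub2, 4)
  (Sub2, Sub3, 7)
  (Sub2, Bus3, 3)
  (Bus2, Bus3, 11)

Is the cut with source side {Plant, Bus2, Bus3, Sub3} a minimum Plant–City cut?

No — its capacity is 15, but the minimum cut has capacity 11.

Given cut capacity: 4 + 9 + 2 = 15.
Augment Plant→Sub2→Bus3→City: bottleneck 3, flow now 3.
Augment Plant→Sub2→Sub3→City: bottleneck 1, flow now 4.
Augment Plant→Bus2→Bus3→City: bottleneck 6, flow now 10.
Augment Plant→Bus2→Sub3→City: bottleneck 1, flow now 11.
No augmenting path remains; maximum flow = 11.
In the residual graph, reachable from Plant: {Plant, Sub2, Bus2, Bus3, Sub3}.
Min-cut edges: Bus3→City (9), Sub3→City (2); capacity 9 + 2 = 11.
Cut capacity 15 exceeds the max flow 11, so it is not minimum.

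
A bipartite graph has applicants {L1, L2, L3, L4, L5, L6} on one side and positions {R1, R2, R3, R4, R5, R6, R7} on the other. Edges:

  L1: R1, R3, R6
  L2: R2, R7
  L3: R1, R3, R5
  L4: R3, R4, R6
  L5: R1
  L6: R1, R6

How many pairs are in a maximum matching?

6

Unit-capacity flow: source→left, listed edges, right→sink; max matching = max flow.
Augmenting path L1→R1 (+1); matched 1.
Augmenting path L2→R2 (+1); matched 2.
Augmenting path L3→R3 (+1); matched 3.
Augmenting path L4→R4 (+1); matched 4.
Augmenting path L6→R6 (+1); matched 5.
Augmenting path L5→R1→L1→R3→L3→R5 (+1); matched 6.
No augmenting path remains; maximum matching = 6.
König certificate: {L1, L2, L3, L4, L5, L6} is a vertex cover of size 6 (every listed pair touches it), so no matching can be larger.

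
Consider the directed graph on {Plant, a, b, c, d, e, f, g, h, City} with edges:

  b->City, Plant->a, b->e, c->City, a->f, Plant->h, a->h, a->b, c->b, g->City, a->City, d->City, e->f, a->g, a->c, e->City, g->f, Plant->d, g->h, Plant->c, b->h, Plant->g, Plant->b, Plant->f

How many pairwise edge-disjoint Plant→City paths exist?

Assign every edge capacity 1; by Menger, the answer equals the max flow.
Path Plant→a→City (+1); total 1.
Path Plant→b→City (+1); total 2.
Path Plant→c→City (+1); total 3.
Path Plant→d→City (+1); total 4.
Path Plant→g→City (+1); total 5.
No residual Plant→City path; max flow = 5.
Certifying cut of size 5: {Plant→a, Plant→b, Plant→c, Plant→d, Plant→g}.

5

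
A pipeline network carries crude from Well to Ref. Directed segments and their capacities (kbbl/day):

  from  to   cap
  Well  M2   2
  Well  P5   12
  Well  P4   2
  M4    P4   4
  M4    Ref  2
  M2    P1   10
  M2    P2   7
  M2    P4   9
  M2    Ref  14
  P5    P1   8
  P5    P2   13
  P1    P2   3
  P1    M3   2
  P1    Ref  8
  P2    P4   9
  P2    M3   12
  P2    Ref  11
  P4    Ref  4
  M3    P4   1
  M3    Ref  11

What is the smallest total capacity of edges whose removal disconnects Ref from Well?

Augment Well→M2→Ref: bottleneck 2, flow now 2.
Augment Well→P4→Ref: bottleneck 2, flow now 4.
Augment Well→P5→P1→Ref: bottleneck 8, flow now 12.
Augment Well→P5→P2→Ref: bottleneck 4, flow now 16.
No augmenting path remains; maximum flow = 16.
By max-flow min-cut, the minimum cut capacity equals the max flow.
In the residual graph, reachable from Well: {Well}.
Min-cut edges: Well→M2 (2), Well→P5 (12), Well→P4 (2); capacity 2 + 12 + 2 = 16.

16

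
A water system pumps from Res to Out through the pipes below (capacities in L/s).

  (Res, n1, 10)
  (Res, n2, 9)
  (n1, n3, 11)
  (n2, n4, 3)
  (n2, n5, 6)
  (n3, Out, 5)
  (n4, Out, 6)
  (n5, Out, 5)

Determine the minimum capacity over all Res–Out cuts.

Augment Res→n1→n3→Out: bottleneck 5, flow now 5.
Augment Res→n2→n4→Out: bottleneck 3, flow now 8.
Augment Res→n2→n5→Out: bottleneck 5, flow now 13.
No augmenting path remains; maximum flow = 13.
By max-flow min-cut, the minimum cut capacity equals the max flow.
In the residual graph, reachable from Res: {Res, n1, n2, n3, n5}.
Min-cut edges: n2→n4 (3), n3→Out (5), n5→Out (5); capacity 3 + 5 + 5 = 13.

13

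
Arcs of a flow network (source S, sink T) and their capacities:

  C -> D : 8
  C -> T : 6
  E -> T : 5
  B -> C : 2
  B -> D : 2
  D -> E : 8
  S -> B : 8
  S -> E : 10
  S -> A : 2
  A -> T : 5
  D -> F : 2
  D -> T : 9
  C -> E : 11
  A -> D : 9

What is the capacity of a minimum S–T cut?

Augment S→A→T: bottleneck 2, flow now 2.
Augment S→E→T: bottleneck 5, flow now 7.
Augment S→B→C→T: bottleneck 2, flow now 9.
Augment S→B→D→T: bottleneck 2, flow now 11.
No augmenting path remains; maximum flow = 11.
By max-flow min-cut, the minimum cut capacity equals the max flow.
In the residual graph, reachable from S: {S, B, E}.
Min-cut edges: S→A (2), B→C (2), B→D (2), E→T (5); capacity 2 + 2 + 2 + 5 = 11.

11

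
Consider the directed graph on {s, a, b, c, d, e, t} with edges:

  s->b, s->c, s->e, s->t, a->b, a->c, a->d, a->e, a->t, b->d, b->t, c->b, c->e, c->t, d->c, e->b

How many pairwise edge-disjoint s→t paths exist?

Assign every edge capacity 1; by Menger, the answer equals the max flow.
Path s→t (+1); total 1.
Path s→b→t (+1); total 2.
Path s→c→t (+1); total 3.
No residual s→t path; max flow = 3.
Certifying cut of size 3: {b→t, c→t, s→t}.

3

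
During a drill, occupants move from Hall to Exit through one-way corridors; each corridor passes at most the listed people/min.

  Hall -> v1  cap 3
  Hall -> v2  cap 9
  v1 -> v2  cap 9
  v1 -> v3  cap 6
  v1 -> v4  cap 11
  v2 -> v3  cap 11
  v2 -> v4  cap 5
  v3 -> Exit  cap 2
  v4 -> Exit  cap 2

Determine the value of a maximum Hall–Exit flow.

Augment Hall→v1→v3→Exit: bottleneck 2, flow now 2.
Augment Hall→v1→v4→Exit: bottleneck 1, flow now 3.
Augment Hall→v2→v4→Exit: bottleneck 1, flow now 4.
No augmenting path remains; maximum flow = 4.
In the residual graph, reachable from Hall: {Hall, v1, v2, v3, v4}.
Min-cut edges: v3→Exit (2), v4→Exit (2); capacity 2 + 2 = 4.
This cut is saturated, so no flow can exceed 4.

4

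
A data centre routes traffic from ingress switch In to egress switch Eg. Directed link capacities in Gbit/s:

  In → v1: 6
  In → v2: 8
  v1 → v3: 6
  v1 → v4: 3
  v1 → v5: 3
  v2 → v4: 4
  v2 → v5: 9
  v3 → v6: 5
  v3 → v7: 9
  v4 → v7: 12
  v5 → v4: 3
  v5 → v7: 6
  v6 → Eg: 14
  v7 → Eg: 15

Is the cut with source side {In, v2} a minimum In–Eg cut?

Given cut capacity: 6 + 4 + 9 = 19.
Augment In→v1→v3→v6→Eg: bottleneck 5, flow now 5.
Augment In→v1→v3→v7→Eg: bottleneck 1, flow now 6.
Augment In→v2→v4→v7→Eg: bottleneck 4, flow now 10.
Augment In→v2→v5→v7→Eg: bottleneck 4, flow now 14.
No augmenting path remains; maximum flow = 14.
In the residual graph, reachable from In: {In}.
Min-cut edges: In→v1 (6), In→v2 (8); capacity 6 + 8 = 14.
Cut capacity 19 exceeds the max flow 14, so it is not minimum.

No — its capacity is 19, but the minimum cut has capacity 14.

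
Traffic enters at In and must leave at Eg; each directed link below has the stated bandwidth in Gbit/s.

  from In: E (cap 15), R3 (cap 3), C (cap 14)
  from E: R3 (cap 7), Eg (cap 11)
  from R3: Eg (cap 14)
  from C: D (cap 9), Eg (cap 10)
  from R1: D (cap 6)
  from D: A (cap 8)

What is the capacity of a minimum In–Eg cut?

28

Augment In→E→Eg: bottleneck 11, flow now 11.
Augment In→R3→Eg: bottleneck 3, flow now 14.
Augment In→C→Eg: bottleneck 10, flow now 24.
Augment In→E→R3→Eg: bottleneck 4, flow now 28.
No augmenting path remains; maximum flow = 28.
By max-flow min-cut, the minimum cut capacity equals the max flow.
In the residual graph, reachable from In: {In, C, D, A}.
Min-cut edges: In→E (15), In→R3 (3), C→Eg (10); capacity 15 + 3 + 10 = 28.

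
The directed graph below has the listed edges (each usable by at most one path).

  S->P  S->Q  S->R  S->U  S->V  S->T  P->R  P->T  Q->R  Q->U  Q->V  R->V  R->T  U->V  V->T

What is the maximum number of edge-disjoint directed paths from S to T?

Assign every edge capacity 1; by Menger, the answer equals the max flow.
Path S→T (+1); total 1.
Path S→P→T (+1); total 2.
Path S→R→T (+1); total 3.
Path S→V→T (+1); total 4.
No residual S→T path; max flow = 4.
Certifying cut of size 4: {R→T, S→P, S→T, V→T}.

4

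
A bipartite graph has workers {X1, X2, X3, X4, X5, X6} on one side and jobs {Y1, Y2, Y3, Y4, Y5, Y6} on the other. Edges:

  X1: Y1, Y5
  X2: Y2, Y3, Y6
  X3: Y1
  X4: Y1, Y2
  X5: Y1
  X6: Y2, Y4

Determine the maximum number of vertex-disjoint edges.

5

Unit-capacity flow: source→left, listed edges, right→sink; max matching = max flow.
Augmenting path X1→Y1 (+1); matched 1.
Augmenting path X2→Y2 (+1); matched 2.
Augmenting path X6→Y4 (+1); matched 3.
Augmenting path X3→Y1→X1→Y5 (+1); matched 4.
Augmenting path X4→Y2→X2→Y3 (+1); matched 5.
No augmenting path remains; maximum matching = 5.
König certificate: {X1, X2, X4, X6, Y1} is a vertex cover of size 5 (every listed pair touches it), so no matching can be larger.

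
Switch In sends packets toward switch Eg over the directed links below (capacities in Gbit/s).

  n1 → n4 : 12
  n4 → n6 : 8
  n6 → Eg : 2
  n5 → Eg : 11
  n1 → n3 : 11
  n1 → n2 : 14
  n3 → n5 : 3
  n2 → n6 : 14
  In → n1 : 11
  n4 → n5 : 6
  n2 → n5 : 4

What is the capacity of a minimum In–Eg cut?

11

Augment In→n1→n2→n5→Eg: bottleneck 4, flow now 4.
Augment In→n1→n2→n6→Eg: bottleneck 2, flow now 6.
Augment In→n1→n3→n5→Eg: bottleneck 3, flow now 9.
Augment In→n1→n4→n5→Eg: bottleneck 2, flow now 11.
No augmenting path remains; maximum flow = 11.
By max-flow min-cut, the minimum cut capacity equals the max flow.
In the residual graph, reachable from In: {In}.
Min-cut edges: In→n1 (11); capacity 11 = 11.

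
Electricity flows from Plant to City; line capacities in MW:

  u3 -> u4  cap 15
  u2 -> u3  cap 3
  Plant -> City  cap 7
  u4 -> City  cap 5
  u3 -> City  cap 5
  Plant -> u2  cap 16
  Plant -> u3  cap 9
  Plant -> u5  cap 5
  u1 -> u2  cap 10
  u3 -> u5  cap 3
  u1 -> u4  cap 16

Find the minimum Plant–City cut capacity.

Augment Plant→City: bottleneck 7, flow now 7.
Augment Plant→u3→City: bottleneck 5, flow now 12.
Augment Plant→u3→u4→City: bottleneck 4, flow now 16.
Augment Plant→u2→u3→u4→City: bottleneck 1, flow now 17.
No augmenting path remains; maximum flow = 17.
By max-flow min-cut, the minimum cut capacity equals the max flow.
In the residual graph, reachable from Plant: {Plant, u2, u3, u4, u5}.
Min-cut edges: Plant→City (7), u3→City (5), u4→City (5); capacity 7 + 5 + 5 = 17.

17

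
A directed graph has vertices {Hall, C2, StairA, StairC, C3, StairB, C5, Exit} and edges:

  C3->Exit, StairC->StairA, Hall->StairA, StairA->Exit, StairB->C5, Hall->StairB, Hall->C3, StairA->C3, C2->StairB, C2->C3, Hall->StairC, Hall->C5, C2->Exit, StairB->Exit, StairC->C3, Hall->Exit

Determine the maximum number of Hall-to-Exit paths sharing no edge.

4

Assign every edge capacity 1; by Menger, the answer equals the max flow.
Path Hall→Exit (+1); total 1.
Path Hall→StairA→Exit (+1); total 2.
Path Hall→C3→Exit (+1); total 3.
Path Hall→StairB→Exit (+1); total 4.
No residual Hall→Exit path; max flow = 4.
Certifying cut of size 4: {C3→Exit, Hall→Exit, Hall→StairB, StairA→Exit}.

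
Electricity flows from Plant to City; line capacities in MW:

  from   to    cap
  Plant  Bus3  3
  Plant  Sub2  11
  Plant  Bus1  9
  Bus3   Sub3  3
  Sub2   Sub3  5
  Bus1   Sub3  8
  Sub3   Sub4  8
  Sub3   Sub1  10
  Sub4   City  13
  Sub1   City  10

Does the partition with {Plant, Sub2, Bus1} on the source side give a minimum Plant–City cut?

Yes — it is a minimum cut (capacity 16).

Given cut capacity: 3 + 5 + 8 = 16.
Augment Plant→Bus3→Sub3→Sub4→City: bottleneck 3, flow now 3.
Augment Plant→Sub2→Sub3→Sub4→City: bottleneck 5, flow now 8.
Augment Plant→Bus1→Sub3→Sub1→City: bottleneck 8, flow now 16.
No augmenting path remains; maximum flow = 16.
Cut capacity 16 equals the max flow, so it is a minimum cut.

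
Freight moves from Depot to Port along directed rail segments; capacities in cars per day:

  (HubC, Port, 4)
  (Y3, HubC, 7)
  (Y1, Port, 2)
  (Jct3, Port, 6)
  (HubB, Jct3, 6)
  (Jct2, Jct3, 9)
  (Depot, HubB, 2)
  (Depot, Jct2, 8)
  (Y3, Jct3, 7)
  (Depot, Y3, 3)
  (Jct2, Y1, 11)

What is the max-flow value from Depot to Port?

Augment Depot→HubB→Jct3→Port: bottleneck 2, flow now 2.
Augment Depot→Jct2→Y1→Port: bottleneck 2, flow now 4.
Augment Depot→Jct2→Jct3→Port: bottleneck 4, flow now 8.
Augment Depot→Y3→HubC→Port: bottleneck 3, flow now 11.
No augmenting path remains; maximum flow = 11.
In the residual graph, reachable from Depot: {Depot, HubB, Jct2, Y1, Jct3}.
Min-cut edges: Depot→Y3 (3), Y1→Port (2), Jct3→Port (6); capacity 3 + 2 + 6 = 11.
This cut is saturated, so no flow can exceed 11.

11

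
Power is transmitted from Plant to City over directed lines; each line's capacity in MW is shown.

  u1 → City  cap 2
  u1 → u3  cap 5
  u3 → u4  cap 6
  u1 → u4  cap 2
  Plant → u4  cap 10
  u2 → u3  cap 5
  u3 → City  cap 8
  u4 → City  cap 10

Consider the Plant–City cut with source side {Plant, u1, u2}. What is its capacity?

Edges leaving {Plant, u1, u2}: Plant→u4 (10), u1→u3 (5), u1→u4 (2), u1→City (2), u2→u3 (5).
Cut capacity = 10 + 5 + 2 + 2 + 5 = 24.

24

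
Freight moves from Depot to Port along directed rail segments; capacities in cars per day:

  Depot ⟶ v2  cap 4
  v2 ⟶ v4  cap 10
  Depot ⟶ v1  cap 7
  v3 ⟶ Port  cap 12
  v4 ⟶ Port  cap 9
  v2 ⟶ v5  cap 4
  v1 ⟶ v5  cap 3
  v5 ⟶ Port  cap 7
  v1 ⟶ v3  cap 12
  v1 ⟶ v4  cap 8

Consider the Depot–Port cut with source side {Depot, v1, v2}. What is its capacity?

37

Edges leaving {Depot, v1, v2}: v1→v3 (12), v1→v4 (8), v1→v5 (3), v2→v4 (10), v2→v5 (4).
Cut capacity = 12 + 8 + 3 + 10 + 4 = 37.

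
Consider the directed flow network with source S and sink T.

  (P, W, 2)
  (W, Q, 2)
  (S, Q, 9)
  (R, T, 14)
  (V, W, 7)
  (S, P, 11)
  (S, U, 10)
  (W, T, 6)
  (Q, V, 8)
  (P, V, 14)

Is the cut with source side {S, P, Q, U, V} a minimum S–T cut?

No — its capacity is 9, but the minimum cut has capacity 6.

Given cut capacity: 2 + 7 = 9.
Augment S→P→W→T: bottleneck 2, flow now 2.
Augment S→P→V→W→T: bottleneck 4, flow now 6.
No augmenting path remains; maximum flow = 6.
In the residual graph, reachable from S: {S, P, Q, U, V, W}.
Min-cut edges: W→T (6); capacity 6 = 6.
Cut capacity 9 exceeds the max flow 6, so it is not minimum.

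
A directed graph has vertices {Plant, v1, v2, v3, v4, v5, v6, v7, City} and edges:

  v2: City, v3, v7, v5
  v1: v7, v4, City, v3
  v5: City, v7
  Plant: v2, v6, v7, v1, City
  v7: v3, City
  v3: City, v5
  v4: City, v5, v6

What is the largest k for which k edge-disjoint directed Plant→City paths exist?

Assign every edge capacity 1; by Menger, the answer equals the max flow.
Path Plant→City (+1); total 1.
Path Plant→v1→City (+1); total 2.
Path Plant→v2→City (+1); total 3.
Path Plant→v7→City (+1); total 4.
No residual Plant→City path; max flow = 4.
Certifying cut of size 4: {Plant→City, Plant→v1, Plant→v2, Plant→v7}.

4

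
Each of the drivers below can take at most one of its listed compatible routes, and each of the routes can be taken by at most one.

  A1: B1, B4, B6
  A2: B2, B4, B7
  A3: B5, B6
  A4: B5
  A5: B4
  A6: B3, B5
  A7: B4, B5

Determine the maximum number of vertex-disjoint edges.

Unit-capacity flow: source→left, listed edges, right→sink; max matching = max flow.
Augmenting path A1→B1 (+1); matched 1.
Augmenting path A2→B2 (+1); matched 2.
Augmenting path A3→B5 (+1); matched 3.
Augmenting path A5→B4 (+1); matched 4.
Augmenting path A6→B3 (+1); matched 5.
Augmenting path A4→B5→A3→B6 (+1); matched 6.
No augmenting path remains; maximum matching = 6.
König certificate: {A1, A2, A3, A6, B4, B5} is a vertex cover of size 6 (every listed pair touches it), so no matching can be larger.

6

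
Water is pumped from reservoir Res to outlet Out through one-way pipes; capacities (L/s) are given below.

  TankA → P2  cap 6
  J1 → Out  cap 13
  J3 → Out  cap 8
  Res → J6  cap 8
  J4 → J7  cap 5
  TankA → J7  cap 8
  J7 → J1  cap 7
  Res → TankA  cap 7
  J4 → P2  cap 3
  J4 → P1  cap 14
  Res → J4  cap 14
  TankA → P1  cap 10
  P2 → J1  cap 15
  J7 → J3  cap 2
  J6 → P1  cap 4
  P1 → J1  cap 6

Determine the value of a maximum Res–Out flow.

15

Augment Res→TankA→P1→J1→Out: bottleneck 6, flow now 6.
Augment Res→TankA→J7→J3→Out: bottleneck 1, flow now 7.
Augment Res→J4→J7→J3→Out: bottleneck 1, flow now 8.
Augment Res→J4→J7→J1→Out: bottleneck 4, flow now 12.
Augment Res→J4→P2→J1→Out: bottleneck 3, flow now 15.
No augmenting path remains; maximum flow = 15.
In the residual graph, reachable from Res: {Res, TankA, J6, J4, P1, J7, P2, J1}.
Min-cut edges: J7→J3 (2), J1→Out (13); capacity 2 + 13 = 15.
This cut is saturated, so no flow can exceed 15.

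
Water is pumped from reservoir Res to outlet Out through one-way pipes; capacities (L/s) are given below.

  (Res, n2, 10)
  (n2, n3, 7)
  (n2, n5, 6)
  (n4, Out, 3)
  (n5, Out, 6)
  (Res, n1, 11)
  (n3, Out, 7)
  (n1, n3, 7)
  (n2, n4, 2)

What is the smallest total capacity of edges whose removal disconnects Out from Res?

15

Augment Res→n1→n3→Out: bottleneck 7, flow now 7.
Augment Res→n2→n4→Out: bottleneck 2, flow now 9.
Augment Res→n2→n5→Out: bottleneck 6, flow now 15.
No augmenting path remains; maximum flow = 15.
By max-flow min-cut, the minimum cut capacity equals the max flow.
In the residual graph, reachable from Res: {Res, n1, n2, n3}.
Min-cut edges: n2→n4 (2), n2→n5 (6), n3→Out (7); capacity 2 + 6 + 7 = 15.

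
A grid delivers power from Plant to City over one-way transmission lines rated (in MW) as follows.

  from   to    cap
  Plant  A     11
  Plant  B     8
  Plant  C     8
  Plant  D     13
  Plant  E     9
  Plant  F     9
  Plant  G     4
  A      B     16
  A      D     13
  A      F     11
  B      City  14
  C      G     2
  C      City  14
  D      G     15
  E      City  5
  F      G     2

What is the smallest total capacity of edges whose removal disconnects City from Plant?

27

Augment Plant→B→City: bottleneck 8, flow now 8.
Augment Plant→C→City: bottleneck 8, flow now 16.
Augment Plant→E→City: bottleneck 5, flow now 21.
Augment Plant→A→B→City: bottleneck 6, flow now 27.
No augmenting path remains; maximum flow = 27.
By max-flow min-cut, the minimum cut capacity equals the max flow.
In the residual graph, reachable from Plant: {Plant, A, B, D, E, F, G}.
Min-cut edges: Plant→C (8), B→City (14), E→City (5); capacity 8 + 14 + 5 = 27.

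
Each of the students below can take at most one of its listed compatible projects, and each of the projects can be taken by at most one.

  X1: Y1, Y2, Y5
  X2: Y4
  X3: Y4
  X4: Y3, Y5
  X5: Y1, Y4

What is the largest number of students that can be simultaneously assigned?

Unit-capacity flow: source→left, listed edges, right→sink; max matching = max flow.
Augmenting path X1→Y1 (+1); matched 1.
Augmenting path X2→Y4 (+1); matched 2.
Augmenting path X4→Y3 (+1); matched 3.
Augmenting path X5→Y1→X1→Y2 (+1); matched 4.
No augmenting path remains; maximum matching = 4.
König certificate: {X1, X4, X5, Y4} is a vertex cover of size 4 (every listed pair touches it), so no matching can be larger.

4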